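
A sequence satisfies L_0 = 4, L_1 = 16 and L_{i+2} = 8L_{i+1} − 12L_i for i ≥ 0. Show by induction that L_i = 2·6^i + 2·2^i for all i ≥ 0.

Base cases: L_0 = 4 and 2·6^0 + 2·2^0 = 4; L_1 = 16 and 2·6^1 + 2·2^1 = 16.
Assume L_j = 2·6^j + 2·2^j for all 0 ≤ j ≤ m, where m ≥ 1.
Then L_{m+1} = 8L_m − 12L_{m−1} = 8·(2·6^m + 2·2^m) − 12·(2·6^{m−1} + 2·2^{m−1}) = 2·(8·6 − 12)6^{m−1} + 2·(8·2 − 12)2^{m−1} = 72·6^{m−1} + 8·2^{m−1} = 2·6^{m+1} + 2·2^{m+1}.
By strong induction, L_i = 2·6^i + 2·2^i for all i ≥ 0.

L_i = 2·6^i + 2·2^i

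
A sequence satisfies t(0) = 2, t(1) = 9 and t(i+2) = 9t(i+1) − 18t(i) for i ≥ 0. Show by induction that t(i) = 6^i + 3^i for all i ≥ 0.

Base cases: t(0) = 2 and 6^0 + 3^0 = 2; t(1) = 9 and 6^1 + 3^1 = 9.
Assume t(j) = 6^j + 3^j for all 0 ≤ j ≤ r, where r ≥ 1.
Then t(r+1) = 9t(r) − 18t(r−1) = 9·(6^r + 3^r) − 18·(6^{r−1} + 3^{r−1}) = (9·6 − 18)6^{r−1} + (9·3 − 18)3^{r−1} = 36·6^{r−1} + 9·3^{r−1} = 6^{r+1} + 3^{r+1}.
Hence t(i) = 6^i + 3^i for every i ≥ 0, by strong induction.

t(i) = 6^i + 3^i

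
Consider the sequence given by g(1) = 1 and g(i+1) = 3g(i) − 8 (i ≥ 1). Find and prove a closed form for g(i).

Claim: g(i) = -3^i + 4.

Base case: g(1) = 1, and -3^1 + 4 = -3 + 4 = 1.
Assume g(k) = -3^k + 4 for some k ≥ 1.
Then g(k+1) = 3g(k) − 8 = 3·(-3^k + 4) − 8 = -3^{k+1} + 12 − 8 = -3^{k+1} + 4.
By induction, g(i) = -3^i + 4 for all i ≥ 1.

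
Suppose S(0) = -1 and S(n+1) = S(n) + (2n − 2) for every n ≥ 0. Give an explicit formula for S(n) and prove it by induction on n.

Claim: S(n) = n^2 − 3n − 1.

Base case: S(0) = -1, and 0^2 − 3·0 − 1 = -1.
Assume S(m) = m^2 − 3m − 1.
Then S(m+1) = S(m) + (2m − 2) = (m^2 − 3m − 1) + (2m − 2) = m^2 − m − 3,
and (m+1)^2 − 3·(m+1) − 1 = m^2 − m − 3.
Hence S(n) = n^2 − 3n − 1 for every n ≥ 0, by induction.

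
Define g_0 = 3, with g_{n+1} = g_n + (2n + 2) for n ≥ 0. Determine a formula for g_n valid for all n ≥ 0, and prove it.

Claim: g_n = n^2 + n + 3.

Base case: g_0 = 3, and 0^2 + 0 + 3 = 3.
Assume g_j = j^2 + j + 3.
Then g_{j+1} = g_j + (2j + 2) = (j^2 + j + 3) + (2j + 2) = j^2 + 3j + 5,
and (j+1)^2 + (j+1) + 3 = j^2 + 3j + 5.
This completes the inductive step, so g_n = n^2 + n + 3 for all n ≥ 0.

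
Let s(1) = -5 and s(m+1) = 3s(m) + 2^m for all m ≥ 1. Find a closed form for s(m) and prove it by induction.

Claim: s(m) = -3^m − 2^m.

Base case: s(1) = -5, and -3^1 − 2^1 = -3 − 2 = -5.
Assume s(r) = -3^r − 2^r for some r ≥ 1.
Then s(r+1) = 3s(r) + 2^r = 3·(-3^r − 2^r) + 2^r = -3^{r+1} − 3·2^r + 2^r = -3^{r+1} − 2·2^r = -3^{r+1} − 2^{r+1}.
Hence s(m) = -3^m − 2^m for every m ≥ 1, by induction.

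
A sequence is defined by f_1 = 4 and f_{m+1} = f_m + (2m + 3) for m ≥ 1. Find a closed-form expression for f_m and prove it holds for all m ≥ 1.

Claim: f_m = m^2 + 2m + 1.

Base case: f_1 = 4, and 1^2 + 2·1 + 1 = 4.
Assume f_k = k^2 + 2k + 1.
Then f_{k+1} = f_k + (2k + 3) = (k^2 + 2k + 1) + (2k + 3) = k^2 + 4k + 4,
and (k+1)^2 + 2·(k+1) + 1 = k^2 + 4k + 4.
Hence f_m = m^2 + 2m + 1 for every m ≥ 1, by induction.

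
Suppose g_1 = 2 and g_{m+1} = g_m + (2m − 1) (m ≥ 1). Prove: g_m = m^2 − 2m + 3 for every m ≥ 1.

Base case: g_1 = 2, and 1^2 − 2·1 + 3 = 2.
Assume g_k = k^2 − 2k + 3.
Then g_{k+1} = g_k + (2k − 1) = (k^2 − 2k + 3) + (2k − 1) = k^2 + 2,
and (k+1)^2 − 2·(k+1) + 3 = k^2 + 2.
Hence g_m = m^2 − 2m + 3 for every m ≥ 1, by induction.

g_m = m^2 − 2m + 3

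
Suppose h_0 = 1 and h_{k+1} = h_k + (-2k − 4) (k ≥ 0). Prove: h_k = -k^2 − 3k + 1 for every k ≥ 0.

Base case: h_0 = 1, and -0^2 − 3·0 + 1 = 1.
Assume h_r = -r^2 − 3r + 1.
Then h_{r+1} = h_r + (-2r − 4) = (-r^2 − 3r + 1) + (-2r − 4) = -r^2 − 5r − 3,
and -(r+1)^2 − 3·(r+1) + 1 = -r^2 − 5r − 3.
Hence h_k = -k^2 − 3k + 1 for every k ≥ 0, by induction.

h_k = -k^2 − 3k + 1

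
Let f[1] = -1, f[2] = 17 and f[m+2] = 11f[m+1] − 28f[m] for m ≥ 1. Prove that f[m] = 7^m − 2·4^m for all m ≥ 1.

Base cases: f[1] = -1 and 7^1 − 2·4^1 = -1; f[2] = 17 and 7^2 − 2·4^2 = 17.
Assume f[j] = 7^j − 2·4^j for all 1 ≤ j ≤ k, where k ≥ 2.
Then f[k+1] = 11f[k] − 28f[k−1] = 11·(7^k − 2·4^k) − 28·(7^{k−1} − 2·4^{k−1}) = (11·7 − 28)7^{k−1} − 2·(11·4 − 28)4^{k−1} = 49·7^{k−1} − 32·4^{k−1} = 7^{k+1} − 2·4^{k+1}.
So the formula holds for k+1, and by strong induction f[m] = 7^m − 2·4^m for all m ≥ 1.

f[m] = 7^m − 2·4^m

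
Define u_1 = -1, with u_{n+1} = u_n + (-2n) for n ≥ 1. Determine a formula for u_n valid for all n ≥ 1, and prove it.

Claim: u_n = -n^2 + n − 1.

Base case: u_1 = -1, and -1^2 + 1 − 1 = -1.
Assume u_j = -j^2 + j − 1.
Then u_{j+1} = u_j + (-2j) = (-j^2 + j − 1) + (-2j) = -j^2 − j − 1,
and -(j+1)^2 + (j+1) − 1 = -j^2 − j − 1.
This completes the inductive step, so u_n = -n^2 + n − 1 for all n ≥ 1.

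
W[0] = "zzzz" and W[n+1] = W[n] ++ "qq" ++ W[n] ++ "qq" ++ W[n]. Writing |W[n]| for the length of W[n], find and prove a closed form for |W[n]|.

Claim: |W[n]| = 6·3^n − 2.

Base case: |W[0]| = 4, and 6·3^0 − 2 = 4.
Assume |W[k]| = 6·3^k − 2.
Then |W[k+1]| = 3|W[k]| + 4 = 3(6·3^k − 2) + 4 = 6·3^{k+1} − 6 + 4 = 6·3^{k+1} − 2.
This completes the inductive step, so |W[n]| = 6·3^n − 2 for all n ≥ 0.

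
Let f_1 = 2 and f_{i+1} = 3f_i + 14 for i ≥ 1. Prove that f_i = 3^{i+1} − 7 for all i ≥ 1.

Base case: f_1 = 2, and 3^{1+1} − 7 = 9 − 7 = 2.
Assume f_m = 3^{m+1} − 7 for some m ≥ 1.
Then f_{m+1} = 3f_m + 14 = 3·(3^{m+1} − 7) + 14 = 3^{m+2} − 21 + 14 = 3^{m+2} − 7.
So the formula holds for m+1, and by induction f_i = 3^{i+1} − 7 for all i ≥ 1.

f_i = 3^{i+1} − 7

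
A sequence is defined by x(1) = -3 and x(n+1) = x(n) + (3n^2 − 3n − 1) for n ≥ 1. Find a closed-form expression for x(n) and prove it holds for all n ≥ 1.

Claim: x(n) = n^3 − 3n^2 + n − 2.

Base case: x(1) = -3, and 1^3 − 3·1^2 + 1 − 2 = -3.
Assume x(j) = j^3 − 3j^2 + j − 2.
Then x(j+1) = x(j) + (3j^2 − 3j − 1) = (j^3 − 3j^2 + j − 2) + (3j^2 − 3j − 1) = j^3 − 2j − 3,
and (j+1)^3 − 3·(j+1)^2 + (j+1) − 2 = j^3 − 2j − 3.
This completes the inductive step, so x(n) = n^3 − 3n^2 + n − 2 for all n ≥ 1.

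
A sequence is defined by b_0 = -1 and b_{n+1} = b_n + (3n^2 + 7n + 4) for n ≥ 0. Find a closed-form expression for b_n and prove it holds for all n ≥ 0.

Claim: b_n = n^3 + 2n^2 + n − 1.

Base case: b_0 = -1, and 0^3 + 2·0^2 + 0 − 1 = -1.
Assume b_k = k^3 + 2k^2 + k − 1.
Then b_{k+1} = b_k + (3k^2 + 7k + 4) = (k^3 + 2k^2 + k − 1) + (3k^2 + 7k + 4) = k^3 + 5k^2 + 8k + 3,
and (k+1)^3 + 2·(k+1)^2 + (k+1) − 1 = k^3 + 5k^2 + 8k + 3.
This completes the inductive step, so b_n = n^3 + 2n^2 + n − 1 for all n ≥ 0.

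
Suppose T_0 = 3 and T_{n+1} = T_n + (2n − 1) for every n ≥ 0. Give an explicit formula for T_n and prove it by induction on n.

Claim: T_n = n^2 − 2n + 3.

Base case: T_0 = 3, and 0^2 − 2·0 + 3 = 3.
Assume T_j = j^2 − 2j + 3.
Then T_{j+1} = T_j + (2j − 1) = (j^2 − 2j + 3) + (2j − 1) = j^2 + 2,
and (j+1)^2 − 2·(j+1) + 3 = j^2 + 2.
Hence T_n = n^2 − 2n + 3 for every n ≥ 0, by induction.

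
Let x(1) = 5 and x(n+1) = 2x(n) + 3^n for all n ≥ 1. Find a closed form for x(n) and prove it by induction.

Claim: x(n) = 2^n + 3^n.

Base case: x(1) = 5, and 2^1 + 3^1 = 2 + 3 = 5.
Assume x(r) = 2^r + 3^r for some r ≥ 1.
Then x(r+1) = 2x(r) + 3^r = 2·(2^r + 3^r) + 3^r = 2^{r+1} + 2·3^r + 3^r = 2^{r+1} + 3·3^r = 2^{r+1} + 3^{r+1}.
Hence x(n) = 2^n + 3^n for every n ≥ 1, by induction.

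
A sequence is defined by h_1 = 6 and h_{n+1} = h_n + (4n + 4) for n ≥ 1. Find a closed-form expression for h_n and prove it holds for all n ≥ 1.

Claim: h_n = 2n^2 + 2n + 2.

Base case: h_1 = 6, and 2·1^2 + 2·1 + 2 = 6.
Assume h_m = 2m^2 + 2m + 2.
Then h_{m+1} = h_m + (4m + 4) = (2m^2 + 2m + 2) + (4m + 4) = 2m^2 + 6m + 6,
and 2·(m+1)^2 + 2·(m+1) + 2 = 2m^2 + 6m + 6.
This completes the inductive step, so h_n = 2n^2 + 2n + 2 for all n ≥ 1.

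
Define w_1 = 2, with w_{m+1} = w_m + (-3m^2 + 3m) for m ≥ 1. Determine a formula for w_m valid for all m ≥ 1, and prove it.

Claim: w_m = -m^3 + 3m^2 − 2m + 2.

Base case: w_1 = 2, and -1^3 + 3·1^2 − 2·1 + 2 = 2.
Assume w_j = -j^3 + 3j^2 − 2j + 2.
Then w_{j+1} = w_j + (-3j^2 + 3j) = (-j^3 + 3j^2 − 2j + 2) + (-3j^2 + 3j) = -j^3 + j + 2,
and -(j+1)^3 + 3·(j+1)^2 − 2·(j+1) + 2 = -j^3 + j + 2.
This completes the inductive step, so w_m = -m^3 + 3m^2 − 2m + 2 for all m ≥ 1.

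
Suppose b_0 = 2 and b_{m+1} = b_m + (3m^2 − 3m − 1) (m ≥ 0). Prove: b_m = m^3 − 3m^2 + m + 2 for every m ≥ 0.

Base case: b_0 = 2, and 0^3 − 3·0^2 + 0 + 2 = 2.
Assume b_k = k^3 − 3k^2 + k + 2.
Then b_{k+1} = b_k + (3k^2 − 3k − 1) = (k^3 − 3k^2 + k + 2) + (3k^2 − 3k − 1) = k^3 − 2k + 1,
and (k+1)^3 − 3·(k+1)^2 + (k+1) + 2 = k^3 − 2k + 1.
Hence b_m = m^3 − 3m^2 + m + 2 for every m ≥ 0, by induction.

b_m = m^3 − 3m^2 + m + 2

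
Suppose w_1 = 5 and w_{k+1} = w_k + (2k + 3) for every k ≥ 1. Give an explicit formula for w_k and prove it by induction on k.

Claim: w_k = k^2 + 2k + 2.

Base case: w_1 = 5, and 1^2 + 2·1 + 2 = 5.
Assume w_j = j^2 + 2j + 2.
Then w_{j+1} = w_j + (2j + 3) = (j^2 + 2j + 2) + (2j + 3) = j^2 + 4j + 5,
and (j+1)^2 + 2·(j+1) + 2 = j^2 + 4j + 5.
By induction, w_k = k^2 + 2k + 2 for all k ≥ 1.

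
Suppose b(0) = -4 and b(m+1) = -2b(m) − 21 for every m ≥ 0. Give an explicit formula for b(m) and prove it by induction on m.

Claim: b(m) = 3·(-2)^m − 7.

Base case: b(0) = -4, and 3·(-2)^0 − 7 = 3 − 7 = -4.
Assume b(r) = 3·(-2)^r − 7 for some r ≥ 0.
Then b(r+1) = -2b(r) − 21 = -2·(3·(-2)^r − 7) − 21 = -6·(-2)^r + 14 − 21 = 3·(-2)^{r+1} − 7.
Hence b(m) = 3·(-2)^m − 7 for every m ≥ 0, by induction.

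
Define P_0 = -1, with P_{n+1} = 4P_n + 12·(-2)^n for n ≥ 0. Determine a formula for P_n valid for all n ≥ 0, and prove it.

Claim: P_n = 4^n − 2·(-2)^n.

Base case: P_0 = -1, and 4^0 − 2·(-2)^0 = 1 − 2 = -1.
Assume P_k = 4^k − 2·(-2)^k for some k ≥ 0.
Then P_{k+1} = 4P_k + 12·(-2)^k = 4·(4^k − 2·(-2)^k) + 12·(-2)^k = 4^{k+1} − 8·(-2)^k + 12·(-2)^k = 4^{k+1} + 4·(-2)^k = 4^{k+1} − 2·(-2)^{k+1}.
So the formula holds for k+1, and by induction P_n = 4^n − 2·(-2)^n for all n ≥ 0.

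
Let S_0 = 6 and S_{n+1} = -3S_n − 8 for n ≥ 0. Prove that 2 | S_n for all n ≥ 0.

Base case: S_0 = 6 = 2·3, so 2 | S_0.
Assume 2 | S_m, so S_m = 2t for some integer t.
Then S_{m+1} = -3S_m − 8 = -3·(2t) − 8 = 2(-3t − 4), so 2 | S_{m+1}.
So the property holds for m+1, and by induction 2 | S_n for all n ≥ 0.

2 | S_n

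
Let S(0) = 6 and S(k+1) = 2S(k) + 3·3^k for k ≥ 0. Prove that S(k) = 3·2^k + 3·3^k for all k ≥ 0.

Base case: S(0) = 6, and 3·2^0 + 3·3^0 = 3 + 3 = 6.
Assume S(j) = 3·2^j + 3·3^j for some j ≥ 0.
Then S(j+1) = 2S(j) + 3·3^j = 2·(3·2^j + 3·3^j) + 3·3^j = 3·2^{j+1} + 6·3^j + 3·3^j = 3·2^{j+1} + 9·3^j = 3·2^{j+1} + 3·3^{j+1}.
By induction, S(k) = 3·2^k + 3·3^k for all k ≥ 0.

S(k) = 3·2^k + 3·3^k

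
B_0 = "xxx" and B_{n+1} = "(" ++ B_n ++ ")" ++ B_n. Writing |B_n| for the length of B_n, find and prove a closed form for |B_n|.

Claim: |B_n| = 5·2^n − 2.

Base case: |B_0| = 3, and 5·2^0 − 2 = 3.
Assume |B_k| = 5·2^k − 2.
Then |B_{k+1}| = 1 + |B_k| + 1 + |B_k| = 2|B_k| + 2 = 2(5·2^k − 2) + 2 = 5·2^{k+1} − 4 + 2 = 5·2^{k+1} − 2.
This completes the inductive step, so |B_n| = 5·2^n − 2 for all n ≥ 0.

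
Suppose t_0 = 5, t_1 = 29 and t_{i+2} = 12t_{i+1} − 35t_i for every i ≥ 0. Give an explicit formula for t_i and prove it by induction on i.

Claim: t_i = 3·5^i + 2·7^i.

Base cases: t_0 = 5 and 3·5^0 + 2·7^0 = 5; t_1 = 29 and 3·5^1 + 2·7^1 = 29.
Assume t_p = 3·5^p + 2·7^p for all 0 ≤ p ≤ j, where j ≥ 1.
Then t_{j+1} = 12t_j − 35t_{j−1} = 12·(3·5^j + 2·7^j) − 35·(3·5^{j−1} + 2·7^{j−1}) = 3·(12·5 − 35)5^{j−1} + 2·(12·7 − 35)7^{j−1} = 75·5^{j−1} + 98·7^{j−1} = 3·5^{j+1} + 2·7^{j+1}.
By strong induction, t_i = 3·5^i + 2·7^i for all i ≥ 0.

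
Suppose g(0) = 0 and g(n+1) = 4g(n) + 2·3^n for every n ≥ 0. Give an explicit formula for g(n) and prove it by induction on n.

Claim: g(n) = 2·4^n − 2·3^n.

Base case: g(0) = 0, and 2·4^0 − 2·3^0 = 2 − 2 = 0.
Assume g(k) = 2·4^k − 2·3^k for some k ≥ 0.
Then g(k+1) = 4g(k) + 2·3^k = 4·(2·4^k − 2·3^k) + 2·3^k = 2·4^{k+1} − 8·3^k + 2·3^k = 2·4^{k+1} − 6·3^k = 2·4^{k+1} − 2·3^{k+1}.
Hence g(n) = 2·4^n − 2·3^n for every n ≥ 0, by induction.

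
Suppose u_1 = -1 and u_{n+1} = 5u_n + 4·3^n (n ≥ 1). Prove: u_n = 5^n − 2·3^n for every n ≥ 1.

Base case: u_1 = -1, and 5^1 − 2·3^1 = 5 − 6 = -1.
Assume u_k = 5^k − 2·3^k for some k ≥ 1.
Then u_{k+1} = 5u_k + 4·3^k = 5·(5^k − 2·3^k) + 4·3^k = 5^{k+1} − 10·3^k + 4·3^k = 5^{k+1} − 6·3^k = 5^{k+1} − 2·3^{k+1}.
So the formula holds for k+1, and by induction u_n = 5^n − 2·3^n for all n ≥ 1.

u_n = 5^n − 2·3^n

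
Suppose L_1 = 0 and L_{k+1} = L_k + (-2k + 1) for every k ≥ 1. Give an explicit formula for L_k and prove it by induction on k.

Claim: L_k = -k^2 + 2k − 1.

Base case: L_1 = 0, and -1^2 + 2·1 − 1 = 0.
Assume L_m = -m^2 + 2m − 1.
Then L_{m+1} = L_m + (-2m + 1) = (-m^2 + 2m − 1) + (-2m + 1) = -m^2,
and -(m+1)^2 + 2·(m+1) − 1 = -m^2.
Hence L_k = -k^2 + 2k − 1 for every k ≥ 1, by induction.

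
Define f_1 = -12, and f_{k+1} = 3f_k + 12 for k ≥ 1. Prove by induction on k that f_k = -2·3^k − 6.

Base case: f_1 = -12, and -2·3^1 − 6 = -6 − 6 = -12.
Assume f_r = -2·3^r − 6 for some r ≥ 1.
Then f_{r+1} = 3f_r + 12 = 3·(-2·3^r − 6) + 12 = -6·3^r − 18 + 12 = -2·3^{r+1} − 6.
Hence f_k = -2·3^k − 6 for every k ≥ 1, by induction.

f_k = -2·3^k − 6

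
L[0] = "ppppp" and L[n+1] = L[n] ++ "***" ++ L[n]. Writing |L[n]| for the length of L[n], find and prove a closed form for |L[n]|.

Claim: |L[n]| = 2^{n+3} − 3.

Base case: |L[0]| = 5, and 2^{0+3} − 3 = 5.
Assume |L[j]| = 2^{j+3} − 3.
Then |L[j+1]| = |L[j]| + 3 + |L[j]| = 2|L[j]| + 3 = 2(2^{j+3} − 3) + 3 = 2^{j+1+3} − 6 + 3 = 2^{j+1+3} − 3.
So the formula holds for j+1, and by induction |L[n]| = 2^{n+3} − 3 for all n ≥ 0.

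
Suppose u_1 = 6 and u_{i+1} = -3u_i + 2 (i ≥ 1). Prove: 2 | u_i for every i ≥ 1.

Base case: u_1 = 6 = 2·3, so 2 | u_1.
Assume 2 | u_r, so u_r = 2t for some integer t.
Then u_{r+1} = -3u_r + 2 = -3·(2t) + 2 = 2(-3t + 1), so 2 | u_{r+1}.
This completes the inductive step, so 2 | u_i for all i ≥ 1.

2 | u_i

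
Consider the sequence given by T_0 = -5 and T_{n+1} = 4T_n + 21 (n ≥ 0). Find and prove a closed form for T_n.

Claim: T_n = 2·4^n − 7.

Base case: T_0 = -5, and 2·4^0 − 7 = 2 − 7 = -5.
Assume T_k = 2·4^k − 7 for some k ≥ 0.
Then T_{k+1} = 4T_k + 21 = 4·(2·4^k − 7) + 21 = 8·4^k − 28 + 21 = 2·4^{k+1} − 7.
This completes the inductive step, so T_n = 2·4^n − 7 for all n ≥ 0.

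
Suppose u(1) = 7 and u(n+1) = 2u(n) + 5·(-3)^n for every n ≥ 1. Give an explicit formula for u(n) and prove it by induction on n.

Claim: u(n) = 2·2^n − (-3)^n.

Base case: u(1) = 7, and 2·2^1 − (-3)^1 = 4 + 3 = 7.
Assume u(r) = 2·2^r − (-3)^r for some r ≥ 1.
Then u(r+1) = 2u(r) + 5·(-3)^r = 2·(2·2^r − (-3)^r) + 5·(-3)^r = 2·2^{r+1} − 2·(-3)^r + 5·(-3)^r = 2·2^{r+1} + 3·(-3)^r = 2·2^{r+1} − (-3)^{r+1}.
So the formula holds for r+1, and by induction u(n) = 2·2^n − (-3)^n for all n ≥ 1.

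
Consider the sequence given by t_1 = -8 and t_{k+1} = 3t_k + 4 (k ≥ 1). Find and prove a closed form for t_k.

Claim: t_k = -2·3^k − 2.

Base case: t_1 = -8, and -2·3^1 − 2 = -6 − 2 = -8.
Assume t_j = -2·3^j − 2 for some j ≥ 1.
Then t_{j+1} = 3t_j + 4 = 3·(-2·3^j − 2) + 4 = -6·3^j − 6 + 4 = -2·3^{j+1} − 2.
So the formula holds for j+1, and by induction t_k = -2·3^k − 2 for all k ≥ 1.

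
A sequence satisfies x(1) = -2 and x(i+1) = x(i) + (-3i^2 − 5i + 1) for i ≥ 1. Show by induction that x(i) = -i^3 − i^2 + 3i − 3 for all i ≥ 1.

Base case: x(1) = -2, and -1^3 − 1^2 + 3·1 − 3 = -2.
Assume x(j) = -j^3 − j^2 + 3j − 3.
Then x(j+1) = x(j) + (-3j^2 − 5j + 1) = (-j^3 − j^2 + 3j − 3) + (-3j^2 − 5j + 1) = -j^3 − 4j^2 − 2j − 2,
and -(j+1)^3 − (j+1)^2 + 3·(j+1) − 3 = -j^3 − 4j^2 − 2j − 2.
By induction, x(i) = -i^3 − i^2 + 3i − 3 for all i ≥ 1.

x(i) = -i^3 − i^2 + 3i − 3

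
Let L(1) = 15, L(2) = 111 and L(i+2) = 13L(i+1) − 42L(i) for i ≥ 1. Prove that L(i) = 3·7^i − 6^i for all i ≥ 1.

Base cases: L(1) = 15 and 3·7^1 − 6^1 = 15; L(2) = 111 and 3·7^2 − 6^2 = 111.
Assume L(t) = 3·7^t − 6^t for all 1 ≤ t ≤ j, where j ≥ 2.
Then L(j+1) = 13L(j) − 42L(j−1) = 13·(3·7^j − 6^j) − 42·(3·7^{j−1} − 6^{j−1}) = 3·(13·7 − 42)7^{j−1} − (13·6 − 42)6^{j−1} = 147·7^{j−1} − 36·6^{j−1} = 3·7^{j+1} − 6^{j+1}.
Hence L(i) = 3·7^i − 6^i for every i ≥ 1, by strong induction.

L(i) = 3·7^i − 6^i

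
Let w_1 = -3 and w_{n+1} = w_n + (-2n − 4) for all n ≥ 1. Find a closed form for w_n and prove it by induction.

Claim: w_n = -n^2 − 3n + 1.

Base case: w_1 = -3, and -1^2 − 3·1 + 1 = -3.
Assume w_m = -m^2 − 3m + 1.
Then w_{m+1} = w_m + (-2m − 4) = (-m^2 − 3m + 1) + (-2m − 4) = -m^2 − 5m − 3,
and -(m+1)^2 − 3·(m+1) + 1 = -m^2 − 5m − 3.
This completes the inductive step, so w_n = -n^2 − 3n + 1 for all n ≥ 1.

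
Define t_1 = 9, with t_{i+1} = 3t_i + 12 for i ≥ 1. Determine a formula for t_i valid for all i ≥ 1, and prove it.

Claim: t_i = 5·3^i − 6.

Base case: t_1 = 9, and 5·3^1 − 6 = 15 − 6 = 9.
Assume t_j = 5·3^j − 6 for some j ≥ 1.
Then t_{j+1} = 3t_j + 12 = 3·(5·3^j − 6) + 12 = 15·3^j − 18 + 12 = 5·3^{j+1} − 6.
Hence t_i = 5·3^i − 6 for every i ≥ 1, by induction.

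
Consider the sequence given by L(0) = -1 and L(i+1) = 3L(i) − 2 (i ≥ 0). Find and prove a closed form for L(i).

Claim: L(i) = -2·3^i + 1.

Base case: L(0) = -1, and -2·3^0 + 1 = -2 + 1 = -1.
Assume L(k) = -2·3^k + 1 for some k ≥ 0.
Then L(k+1) = 3L(k) − 2 = 3·(-2·3^k + 1) − 2 = -6·3^k + 3 − 2 = -2·3^{k+1} + 1.
So the formula holds for k+1, and by induction L(i) = -2·3^i + 1 for all i ≥ 0.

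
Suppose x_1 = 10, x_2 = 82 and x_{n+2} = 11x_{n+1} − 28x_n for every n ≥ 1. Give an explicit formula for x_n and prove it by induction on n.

Claim: x_n = 2·7^n − 4^n.

Base cases: x_1 = 10 and 2·7^1 − 4^1 = 10; x_2 = 82 and 2·7^2 − 4^2 = 82.
Assume x_j = 2·7^j − 4^j for all 1 ≤ j ≤ r, where r ≥ 2.
Then x_{r+1} = 11x_r − 28x_{r−1} = 11·(2·7^r − 4^r) − 28·(2·7^{r−1} − 4^{r−1}) = 2·(11·7 − 28)7^{r−1} − (11·4 − 28)4^{r−1} = 98·7^{r−1} − 16·4^{r−1} = 2·7^{r+1} − 4^{r+1}.
So the formula holds for r+1, and by strong induction x_n = 2·7^n − 4^n for all n ≥ 1.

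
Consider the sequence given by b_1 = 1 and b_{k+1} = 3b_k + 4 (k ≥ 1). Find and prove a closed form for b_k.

Claim: b_k = 3^k − 2.

Base case: b_1 = 1, and 3^1 − 2 = 3 − 2 = 1.
Assume b_j = 3^j − 2 for some j ≥ 1.
Then b_{j+1} = 3b_j + 4 = 3·(3^j − 2) + 4 = 3^{j+1} − 6 + 4 = 3^{j+1} − 2.
So the formula holds for j+1, and by induction b_k = 3^k − 2 for all k ≥ 1.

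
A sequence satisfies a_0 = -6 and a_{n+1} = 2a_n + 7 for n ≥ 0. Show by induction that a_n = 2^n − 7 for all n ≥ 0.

Base case: a_0 = -6, and 2^0 − 7 = 1 − 7 = -6.
Assume a_r = 2^r − 7 for some r ≥ 0.
Then a_{r+1} = 2a_r + 7 = 2·(2^r − 7) + 7 = 2^{r+1} − 14 + 7 = 2^{r+1} − 7.
This completes the inductive step, so a_n = 2^n − 7 for all n ≥ 0.

a_n = 2^n − 7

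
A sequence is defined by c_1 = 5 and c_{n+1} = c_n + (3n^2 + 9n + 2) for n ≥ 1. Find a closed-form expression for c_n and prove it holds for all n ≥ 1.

Claim: c_n = n^3 + 3n^2 − 2n + 3.

Base case: c_1 = 5, and 1^3 + 3·1^2 − 2·1 + 3 = 5.
Assume c_r = r^3 + 3r^2 − 2r + 3.
Then c_{r+1} = c_r + (3r^2 + 9r + 2) = (r^3 + 3r^2 − 2r + 3) + (3r^2 + 9r + 2) = r^3 + 6r^2 + 7r + 5,
and (r+1)^3 + 3·(r+1)^2 − 2·(r+1) + 3 = r^3 + 6r^2 + 7r + 5.
By induction, c_n = n^3 + 3n^2 − 2n + 3 for all n ≥ 1.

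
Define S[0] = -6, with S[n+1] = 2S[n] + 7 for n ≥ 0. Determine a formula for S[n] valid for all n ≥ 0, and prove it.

Claim: S[n] = 2^n − 7.

Base case: S[0] = -6, and 2^0 − 7 = 1 − 7 = -6.
Assume S[j] = 2^j − 7 for some j ≥ 0.
Then S[j+1] = 2S[j] + 7 = 2·(2^j − 7) + 7 = 2^{j+1} − 14 + 7 = 2^{j+1} − 7.
Hence S[n] = 2^n − 7 for every n ≥ 0, by induction.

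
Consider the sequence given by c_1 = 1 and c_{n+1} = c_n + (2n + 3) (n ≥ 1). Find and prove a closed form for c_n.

Claim: c_n = n^2 + 2n − 2.

Base case: c_1 = 1, and 1^2 + 2·1 − 2 = 1.
Assume c_k = k^2 + 2k − 2.
Then c_{k+1} = c_k + (2k + 3) = (k^2 + 2k − 2) + (2k + 3) = k^2 + 4k + 1,
and (k+1)^2 + 2·(k+1) − 2 = k^2 + 4k + 1.
This completes the inductive step, so c_n = n^2 + 2n − 2 for all n ≥ 1.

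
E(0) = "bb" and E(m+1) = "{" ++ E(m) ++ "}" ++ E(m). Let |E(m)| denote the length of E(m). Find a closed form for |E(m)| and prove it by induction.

Claim: |E(m)| = 2^{m+2} − 2.

Base case: |E(0)| = 2, and 2^{0+2} − 2 = 2.
Assume |E(r)| = 2^{r+2} − 2.
Then |E(r+1)| = 1 + |E(r)| + 1 + |E(r)| = 2|E(r)| + 2 = 2(2^{r+2} − 2) + 2 = 2^{r+3} − 4 + 2 = 2^{r+3} − 2.
By induction, |E(m)| = 2^{m+2} − 2 for all m ≥ 0.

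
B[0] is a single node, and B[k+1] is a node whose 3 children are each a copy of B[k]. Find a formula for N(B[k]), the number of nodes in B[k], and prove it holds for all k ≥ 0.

Claim: N(B[k]) = (3^{k+1} − 1)/2.

Base case: N(B[0]) = 1, and (3^{0+1} − 1)/2 = 1.
Assume N(B[m]) = (3^{m+1} − 1)/2.
Then N(B[m+1]) = 1 + 3N(B[m]) = 1 + 3·(3^{m+1} − 1)/2 = 1 + (3^{m+2} − 3)/2 = (2 + 3^{m+2} − 3)/2 = (3^{m+2} − 1)/2.
This completes the inductive step, so N(B[k]) = (3^{k+1} − 1)/2 for all k ≥ 0.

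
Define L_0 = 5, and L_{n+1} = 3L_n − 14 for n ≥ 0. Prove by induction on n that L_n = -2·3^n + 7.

Base case: L_0 = 5, and -2·3^0 + 7 = -2 + 7 = 5.
Assume L_m = -2·3^m + 7 for some m ≥ 0.
Then L_{m+1} = 3L_m − 14 = 3·(-2·3^m + 7) − 14 = -6·3^m + 21 − 14 = -2·3^{m+1} + 7.
So the formula holds for m+1, and by induction L_n = -2·3^n + 7 for all n ≥ 0.

L_n = -2·3^n + 7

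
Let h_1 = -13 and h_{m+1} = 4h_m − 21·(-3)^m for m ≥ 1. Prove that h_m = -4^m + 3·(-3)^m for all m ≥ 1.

Base case: h_1 = -13, and -4^1 + 3·(-3)^1 = -4 − 9 = -13.
Assume h_r = -4^r + 3·(-3)^r for some r ≥ 1.
Then h_{r+1} = 4h_r − 21·(-3)^r = 4·(-4^r + 3·(-3)^r) − 21·(-3)^r = -4^{r+1} + 12·(-3)^r − 21·(-3)^r = -4^{r+1} − 9·(-3)^r = -4^{r+1} + 3·(-3)^{r+1}.
So the formula holds for r+1, and by induction h_m = -4^m + 3·(-3)^m for all m ≥ 1.

h_m = -4^m + 3·(-3)^m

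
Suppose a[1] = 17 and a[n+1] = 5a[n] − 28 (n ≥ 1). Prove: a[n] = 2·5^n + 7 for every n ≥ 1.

Base case: a[1] = 17, and 2·5^1 + 7 = 10 + 7 = 17.
Assume a[m] = 2·5^m + 7 for some m ≥ 1.
Then a[m+1] = 5a[m] − 28 = 5·(2·5^m + 7) − 28 = 10·5^m + 35 − 28 = 2·5^{m+1} + 7.
This completes the inductive step, so a[n] = 2·5^n + 7 for all n ≥ 1.

a[n] = 2·5^n + 7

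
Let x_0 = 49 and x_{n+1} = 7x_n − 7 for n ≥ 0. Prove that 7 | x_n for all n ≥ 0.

Base case: x_0 = 49 = 7·7, so 7 | x_0.
Assume 7 | x_j, so x_j = 7t for some integer t.
Then x_{j+1} = 7x_j − 7 = 7·(7t) − 7 = 7(7t − 1), so 7 | x_{j+1}.
By induction, 7 | x_n for all n ≥ 0.

7 | x_n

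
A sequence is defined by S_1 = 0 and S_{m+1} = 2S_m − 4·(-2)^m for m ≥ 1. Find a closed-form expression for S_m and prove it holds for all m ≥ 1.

Claim: S_m = 2^m + (-2)^m.

Base case: S_1 = 0, and 2^1 + (-2)^1 = 2 − 2 = 0.
Assume S_k = 2^k + (-2)^k for some k ≥ 1.
Then S_{k+1} = 2S_k − 4·(-2)^k = 2·(2^k + (-2)^k) − 4·(-2)^k = 2^{k+1} + 2·(-2)^k − 4·(-2)^k = 2^{k+1} − 2·(-2)^k = 2^{k+1} + (-2)^{k+1}.
This completes the inductive step, so S_m = 2^m + (-2)^m for all m ≥ 1.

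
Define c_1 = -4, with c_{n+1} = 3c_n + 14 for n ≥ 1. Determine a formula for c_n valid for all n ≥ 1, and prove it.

Claim: c_n = 3^n − 7.

Base case: c_1 = -4, and 3^1 − 7 = 3 − 7 = -4.
Assume c_m = 3^m − 7 for some m ≥ 1.
Then c_{m+1} = 3c_m + 14 = 3·(3^m − 7) + 14 = 3^{m+1} − 21 + 14 = 3^{m+1} − 7.
This completes the inductive step, so c_n = 3^n − 7 for all n ≥ 1.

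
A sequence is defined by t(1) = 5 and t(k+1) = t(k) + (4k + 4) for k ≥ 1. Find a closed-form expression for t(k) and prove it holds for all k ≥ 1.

Claim: t(k) = 2k^2 + 2k + 1.

Base case: t(1) = 5, and 2·1^2 + 2·1 + 1 = 5.
Assume t(r) = 2r^2 + 2r + 1.
Then t(r+1) = t(r) + (4r + 4) = (2r^2 + 2r + 1) + (4r + 4) = 2r^2 + 6r + 5,
and 2·(r+1)^2 + 2·(r+1) + 1 = 2r^2 + 6r + 5.
Hence t(k) = 2k^2 + 2k + 1 for every k ≥ 1, by induction.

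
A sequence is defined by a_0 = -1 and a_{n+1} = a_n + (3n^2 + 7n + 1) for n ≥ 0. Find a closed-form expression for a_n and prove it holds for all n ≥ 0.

Claim: a_n = n^3 + 2n^2 − 2n − 1.

Base case: a_0 = -1, and 0^3 + 2·0^2 − 2·0 − 1 = -1.
Assume a_m = m^3 + 2m^2 − 2m − 1.
Then a_{m+1} = a_m + (3m^2 + 7m + 1) = (m^3 + 2m^2 − 2m − 1) + (3m^2 + 7m + 1) = m^3 + 5m^2 + 5m,
and (m+1)^3 + 2·(m+1)^2 − 2·(m+1) − 1 = m^3 + 5m^2 + 5m.
This completes the inductive step, so a_n = n^3 + 2n^2 − 2n − 1 for all n ≥ 0.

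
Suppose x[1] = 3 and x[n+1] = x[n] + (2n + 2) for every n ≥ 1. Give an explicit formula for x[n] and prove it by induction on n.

Claim: x[n] = n^2 + n + 1.

Base case: x[1] = 3, and 1^2 + 1 + 1 = 3.
Assume x[j] = j^2 + j + 1.
Then x[j+1] = x[j] + (2j + 2) = (j^2 + j + 1) + (2j + 2) = j^2 + 3j + 3,
and (j+1)^2 + (j+1) + 1 = j^2 + 3j + 3.
Hence x[n] = n^2 + n + 1 for every n ≥ 1, by induction.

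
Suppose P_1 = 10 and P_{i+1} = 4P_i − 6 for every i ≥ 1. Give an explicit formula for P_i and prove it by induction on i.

Claim: P_i = 2·4^i + 2.

Base case: P_1 = 10, and 2·4^1 + 2 = 8 + 2 = 10.
Assume P_m = 2·4^m + 2 for some m ≥ 1.
Then P_{m+1} = 4P_m − 6 = 4·(2·4^m + 2) − 6 = 8·4^m + 8 − 6 = 2·4^{m+1} + 2.
By induction, P_i = 2·4^i + 2 for all i ≥ 1.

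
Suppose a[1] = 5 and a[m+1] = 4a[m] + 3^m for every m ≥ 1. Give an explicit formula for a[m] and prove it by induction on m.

Claim: a[m] = 2·4^m − 3^m.

Base case: a[1] = 5, and 2·4^1 − 3^1 = 8 − 3 = 5.
Assume a[j] = 2·4^j − 3^j for some j ≥ 1.
Then a[j+1] = 4a[j] + 3^j = 4·(2·4^j − 3^j) + 3^j = 2·4^{j+1} − 4·3^j + 3^j = 2·4^{j+1} − 3·3^j = 2·4^{j+1} − 3^{j+1}.
So the formula holds for j+1, and by induction a[m] = 2·4^m − 3^m for all m ≥ 1.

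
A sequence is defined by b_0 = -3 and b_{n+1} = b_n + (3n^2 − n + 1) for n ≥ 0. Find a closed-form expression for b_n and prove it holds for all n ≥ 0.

Claim: b_n = n^3 − 2n^2 + 2n − 3.

Base case: b_0 = -3, and 0^3 − 2·0^2 + 2·0 − 3 = -3.
Assume b_j = j^3 − 2j^2 + 2j − 3.
Then b_{j+1} = b_j + (3j^2 − j + 1) = (j^3 − 2j^2 + 2j − 3) + (3j^2 − j + 1) = j^3 + j^2 + j − 2,
and (j+1)^3 − 2·(j+1)^2 + 2·(j+1) − 3 = j^3 + j^2 + j − 2.
By induction, b_n = n^3 − 2n^2 + 2n − 3 for all n ≥ 0.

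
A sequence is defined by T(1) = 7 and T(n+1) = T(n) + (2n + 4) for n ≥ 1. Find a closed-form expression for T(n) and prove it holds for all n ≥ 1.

Claim: T(n) = n^2 + 3n + 3.

Base case: T(1) = 7, and 1^2 + 3·1 + 3 = 7.
Assume T(r) = r^2 + 3r + 3.
Then T(r+1) = T(r) + (2r + 4) = (r^2 + 3r + 3) + (2r + 4) = r^2 + 5r + 7,
and (r+1)^2 + 3·(r+1) + 3 = r^2 + 5r + 7.
By induction, T(n) = n^2 + 3n + 3 for all n ≥ 1.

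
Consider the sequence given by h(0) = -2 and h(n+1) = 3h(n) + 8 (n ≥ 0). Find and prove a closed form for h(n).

Claim: h(n) = 2·3^n − 4.

Base case: h(0) = -2, and 2·3^0 − 4 = 2 − 4 = -2.
Assume h(r) = 2·3^r − 4 for some r ≥ 0.
Then h(r+1) = 3h(r) + 8 = 3·(2·3^r − 4) + 8 = 6·3^r − 12 + 8 = 2·3^{r+1} − 4.
This completes the inductive step, so h(n) = 2·3^n − 4 for all n ≥ 0.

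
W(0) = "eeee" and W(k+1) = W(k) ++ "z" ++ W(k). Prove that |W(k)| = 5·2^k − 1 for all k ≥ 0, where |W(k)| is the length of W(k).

Base case: |W(0)| = 4, and 5·2^0 − 1 = 4.
Assume |W(r)| = 5·2^r − 1.
Then |W(r+1)| = |W(r)| + 1 + |W(r)| = 2|W(r)| + 1 = 2(5·2^r − 1) + 1 = 5·2^{r+1} − 2 + 1 = 5·2^{r+1} − 1.
Hence |W(k)| = 5·2^k − 1 for every k ≥ 0, by induction.

|W(k)| = 5·2^k − 1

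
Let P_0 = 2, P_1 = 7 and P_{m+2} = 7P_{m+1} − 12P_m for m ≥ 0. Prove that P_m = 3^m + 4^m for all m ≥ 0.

Base cases: P_0 = 2 and 3^0 + 4^0 = 2; P_1 = 7 and 3^1 + 4^1 = 7.
Assume P_j = 3^j + 4^j for all 0 ≤ j ≤ k, where k ≥ 1.
Then P_{k+1} = 7P_k − 12P_{k−1} = 7·(3^k + 4^k) − 12·(3^{k−1} + 4^{k−1}) = (7·3 − 12)3^{k−1} + (7·4 − 12)4^{k−1} = 9·3^{k−1} + 16·4^{k−1} = 3^{k+1} + 4^{k+1}.
By strong induction, P_m = 3^m + 4^m for all m ≥ 0.

P_m = 3^m + 4^m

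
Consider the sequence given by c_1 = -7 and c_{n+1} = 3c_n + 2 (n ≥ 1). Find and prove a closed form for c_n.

Claim: c_n = -2·3^n − 1.

Base case: c_1 = -7, and -2·3^1 − 1 = -6 − 1 = -7.
Assume c_k = -2·3^k − 1 for some k ≥ 1.
Then c_{k+1} = 3c_k + 2 = 3·(-2·3^k − 1) + 2 = -6·3^k − 3 + 2 = -2·3^{k+1} − 1.
Hence c_n = -2·3^n − 1 for every n ≥ 1, by induction.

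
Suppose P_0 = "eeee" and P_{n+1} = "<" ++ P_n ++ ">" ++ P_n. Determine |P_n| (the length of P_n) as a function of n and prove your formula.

Claim: |P_n| = 6·2^n − 2.

Base case: |P_0| = 4, and 6·2^0 − 2 = 4.
Assume |P_m| = 6·2^m − 2.
Then |P_{m+1}| = 1 + |P_m| + 1 + |P_m| = 2|P_m| + 2 = 2(6·2^m − 2) + 2 = 6·2^{m+1} − 4 + 2 = 6·2^{m+1} − 2.
By induction, |P_n| = 6·2^n − 2 for all n ≥ 0.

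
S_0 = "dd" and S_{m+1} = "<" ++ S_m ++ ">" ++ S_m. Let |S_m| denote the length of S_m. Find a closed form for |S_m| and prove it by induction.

Claim: |S_m| = 2^{m+2} − 2.

Base case: |S_0| = 2, and 2^{0+2} − 2 = 2.
Assume |S_k| = 2^{k+2} − 2.
Then |S_{k+1}| = 1 + |S_k| + 1 + |S_k| = 2|S_k| + 2 = 2(2^{k+2} − 2) + 2 = 2^{k+3} − 4 + 2 = 2^{k+3} − 2.
By induction, |S_m| = 2^{m+2} − 2 for all m ≥ 0.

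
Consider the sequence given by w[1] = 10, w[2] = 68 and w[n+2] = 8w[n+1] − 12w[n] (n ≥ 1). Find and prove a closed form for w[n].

Claim: w[n] = -2^n + 2·6^n.

Base cases: w[1] = 10 and -2^1 + 2·6^1 = 10; w[2] = 68 and -2^2 + 2·6^2 = 68.
Assume w[j] = -2^j + 2·6^j for all 1 ≤ j ≤ r, where r ≥ 2.
Then w[r+1] = 8w[r] − 12w[r−1] = 8·(-2^r + 2·6^r) − 12·(-2^{r−1} + 2·6^{r−1}) = -(8·2 − 12)2^{r−1} + 2·(8·6 − 12)6^{r−1} = -4·2^{r−1} + 72·6^{r−1} = -2^{r+1} + 2·6^{r+1}.
This completes the inductive step, so w[n] = -2^n + 2·6^n for all n ≥ 1.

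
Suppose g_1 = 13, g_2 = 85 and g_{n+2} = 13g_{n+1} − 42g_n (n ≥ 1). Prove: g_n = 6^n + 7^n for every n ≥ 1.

Base cases: g_1 = 13 and 6^1 + 7^1 = 13; g_2 = 85 and 6^2 + 7^2 = 85.
Assume g_i = 6^i + 7^i for all 1 ≤ i ≤ j, where j ≥ 2.
Then g_{j+1} = 13g_j − 42g_{j−1} = 13·(6^j + 7^j) − 42·(6^{j−1} + 7^{j−1}) = (13·6 − 42)6^{j−1} + (13·7 − 42)7^{j−1} = 36·6^{j−1} + 49·7^{j−1} = 6^{j+1} + 7^{j+1}.
So the formula holds for j+1, and by strong induction g_n = 6^n + 7^n for all n ≥ 1.

g_n = 6^n + 7^n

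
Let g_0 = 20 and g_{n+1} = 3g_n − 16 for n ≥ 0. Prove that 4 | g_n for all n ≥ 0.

Base case: g_0 = 20 = 4·5, so 4 | g_0.
Assume 4 | g_r, so g_r = 4t for some integer t.
Then g_{r+1} = 3g_r − 16 = 3·(4t) − 16 = 4(3t − 4), so 4 | g_{r+1}.
So the property holds for r+1, and by induction 4 | g_n for all n ≥ 0.

4 | g_n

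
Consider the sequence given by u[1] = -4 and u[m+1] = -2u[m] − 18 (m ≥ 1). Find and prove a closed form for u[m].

Claim: u[m] = -(-2)^m − 6.

Base case: u[1] = -4, and -(-2)^1 − 6 = 2 − 6 = -4.
Assume u[k] = -(-2)^k − 6 for some k ≥ 1.
Then u[k+1] = -2u[k] − 18 = -2·(-(-2)^k − 6) − 18 = 2·(-2)^k + 12 − 18 = -(-2)^{k+1} − 6.
So the formula holds for k+1, and by induction u[m] = -(-2)^m − 6 for all m ≥ 1.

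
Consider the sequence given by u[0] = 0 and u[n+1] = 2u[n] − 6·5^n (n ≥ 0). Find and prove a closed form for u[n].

Claim: u[n] = 2·2^n − 2·5^n.

Base case: u[0] = 0, and 2·2^0 − 2·5^0 = 2 − 2 = 0.
Assume u[m] = 2·2^m − 2·5^m for some m ≥ 0.
Then u[m+1] = 2u[m] − 6·5^m = 2·(2·2^m − 2·5^m) − 6·5^m = 2·2^{m+1} − 4·5^m − 6·5^m = 2·2^{m+1} − 10·5^m = 2·2^{m+1} − 2·5^{m+1}.
This completes the inductive step, so u[n] = 2·2^n − 2·5^n for all n ≥ 0.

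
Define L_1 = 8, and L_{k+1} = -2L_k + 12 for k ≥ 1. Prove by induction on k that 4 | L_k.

Base case: L_1 = 8 = 4·2, so 4 | L_1.
Assume 4 | L_m, so L_m = 4t for some integer t.
Then L_{m+1} = -2L_m + 12 = -2·(4t) + 12 = 4(-2t + 3), so 4 | L_{m+1}.
Hence 4 | L_k for every k ≥ 1, by induction.

4 | L_k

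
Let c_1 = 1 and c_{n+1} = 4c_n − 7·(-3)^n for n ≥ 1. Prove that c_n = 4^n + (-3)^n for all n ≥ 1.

Base case: c_1 = 1, and 4^1 + (-3)^1 = 4 − 3 = 1.
Assume c_k = 4^k + (-3)^k for some k ≥ 1.
Then c_{k+1} = 4c_k − 7·(-3)^k = 4·(4^k + (-3)^k) − 7·(-3)^k = 4^{k+1} + 4·(-3)^k − 7·(-3)^k = 4^{k+1} − 3·(-3)^k = 4^{k+1} + (-3)^{k+1}.
So the formula holds for k+1, and by induction c_n = 4^n + (-3)^n for all n ≥ 1.

c_n = 4^n + (-3)^n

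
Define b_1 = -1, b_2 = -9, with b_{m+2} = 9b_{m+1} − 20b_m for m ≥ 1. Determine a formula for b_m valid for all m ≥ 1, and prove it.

Claim: b_m = -5^m + 4^m.

Base cases: b_1 = -1 and -5^1 + 4^1 = -1; b_2 = -9 and -5^2 + 4^2 = -9.
Assume b_j = -5^j + 4^j for all 1 ≤ j ≤ k, where k ≥ 2.
Then b_{k+1} = 9b_k − 20b_{k−1} = 9·(-5^k + 4^k) − 20·(-5^{k−1} + 4^{k−1}) = -(9·5 − 20)5^{k−1} + (9·4 − 20)4^{k−1} = -25·5^{k−1} + 16·4^{k−1} = -5^{k+1} + 4^{k+1}.
This completes the inductive step, so b_m = -5^m + 4^m for all m ≥ 1.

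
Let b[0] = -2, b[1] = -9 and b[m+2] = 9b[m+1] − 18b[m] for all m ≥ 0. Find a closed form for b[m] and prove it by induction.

Claim: b[m] = -6^m − 3^m.

Base cases: b[0] = -2 and -6^0 − 3^0 = -2; b[1] = -9 and -6^1 − 3^1 = -9.
Assume b[j] = -6^j − 3^j for all 0 ≤ j ≤ r, where r ≥ 1.
Then b[r+1] = 9b[r] − 18b[r−1] = 9·(-6^r − 3^r) − 18·(-6^{r−1} − 3^{r−1}) = -(9·6 − 18)6^{r−1} − (9·3 − 18)3^{r−1} = -36·6^{r−1} − 9·3^{r−1} = -6^{r+1} − 3^{r+1}.
So the formula holds for r+1, and by strong induction b[m] = -6^m − 3^m for all m ≥ 0.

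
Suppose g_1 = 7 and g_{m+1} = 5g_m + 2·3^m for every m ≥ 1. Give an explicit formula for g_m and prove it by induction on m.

Claim: g_m = 2·5^m − 3^m.

Base case: g_1 = 7, and 2·5^1 − 3^1 = 10 − 3 = 7.
Assume g_k = 2·5^k − 3^k for some k ≥ 1.
Then g_{k+1} = 5g_k + 2·3^k = 5·(2·5^k − 3^k) + 2·3^k = 2·5^{k+1} − 5·3^k + 2·3^k = 2·5^{k+1} − 3·3^k = 2·5^{k+1} − 3^{k+1}.
So the formula holds for k+1, and by induction g_m = 2·5^m − 3^m for all m ≥ 1.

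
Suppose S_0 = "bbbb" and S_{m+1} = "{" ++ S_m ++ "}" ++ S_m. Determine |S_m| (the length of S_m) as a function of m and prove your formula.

Claim: |S_m| = 6·2^m − 2.

Base case: |S_0| = 4, and 6·2^0 − 2 = 4.
Assume |S_r| = 6·2^r − 2.
Then |S_{r+1}| = 1 + |S_r| + 1 + |S_r| = 2|S_r| + 2 = 2(6·2^r − 2) + 2 = 6·2^{r+1} − 4 + 2 = 6·2^{r+1} − 2.
This completes the inductive step, so |S_m| = 6·2^m − 2 for all m ≥ 0.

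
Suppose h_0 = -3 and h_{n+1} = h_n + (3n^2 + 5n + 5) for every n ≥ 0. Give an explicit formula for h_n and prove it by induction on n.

Claim: h_n = n^3 + n^2 + 3n − 3.

Base case: h_0 = -3, and 0^3 + 0^2 + 3·0 − 3 = -3.
Assume h_r = r^3 + r^2 + 3r − 3.
Then h_{r+1} = h_r + (3r^2 + 5r + 5) = (r^3 + r^2 + 3r − 3) + (3r^2 + 5r + 5) = r^3 + 4r^2 + 8r + 2,
and (r+1)^3 + (r+1)^2 + 3·(r+1) − 3 = r^3 + 4r^2 + 8r + 2.
This completes the inductive step, so h_n = n^3 + n^2 + 3n − 3 for all n ≥ 0.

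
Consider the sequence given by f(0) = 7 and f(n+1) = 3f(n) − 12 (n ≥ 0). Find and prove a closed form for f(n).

Claim: f(n) = 3^n + 6.

Base case: f(0) = 7, and 3^0 + 6 = 1 + 6 = 7.
Assume f(k) = 3^k + 6 for some k ≥ 0.
Then f(k+1) = 3f(k) − 12 = 3·(3^k + 6) − 12 = 3^{k+1} + 18 − 12 = 3^{k+1} + 6.
So the formula holds for k+1, and by induction f(n) = 3^n + 6 for all n ≥ 0.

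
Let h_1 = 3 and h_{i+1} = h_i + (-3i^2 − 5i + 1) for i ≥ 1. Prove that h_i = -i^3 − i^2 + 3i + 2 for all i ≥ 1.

Base case: h_1 = 3, and -1^3 − 1^2 + 3·1 + 2 = 3.
Assume h_r = -r^3 − r^2 + 3r + 2.
Then h_{r+1} = h_r + (-3r^2 − 5r + 1) = (-r^3 − r^2 + 3r + 2) + (-3r^2 − 5r + 1) = -r^3 − 4r^2 − 2r + 3,
and -(r+1)^3 − (r+1)^2 + 3·(r+1) + 2 = -r^3 − 4r^2 − 2r + 3.
By induction, h_i = -i^3 − i^2 + 3i + 2 for all i ≥ 1.

h_i = -i^3 − i^2 + 3i + 2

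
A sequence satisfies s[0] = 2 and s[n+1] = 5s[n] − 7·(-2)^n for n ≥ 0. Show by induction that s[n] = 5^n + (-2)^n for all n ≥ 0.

Base case: s[0] = 2, and 5^0 + (-2)^0 = 1 + 1 = 2.
Assume s[m] = 5^m + (-2)^m for some m ≥ 0.
Then s[m+1] = 5s[m] − 7·(-2)^m = 5·(5^m + (-2)^m) − 7·(-2)^m = 5^{m+1} + 5·(-2)^m − 7·(-2)^m = 5^{m+1} − 2·(-2)^m = 5^{m+1} + (-2)^{m+1}.
This completes the inductive step, so s[n] = 5^n + (-2)^n for all n ≥ 0.

s[n] = 5^n + (-2)^n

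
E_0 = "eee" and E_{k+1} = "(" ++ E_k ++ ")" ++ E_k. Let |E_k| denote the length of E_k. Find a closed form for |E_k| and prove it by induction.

Claim: |E_k| = 5·2^k − 2.

Base case: |E_0| = 3, and 5·2^0 − 2 = 3.
Assume |E_m| = 5·2^m − 2.
Then |E_{m+1}| = 1 + |E_m| + 1 + |E_m| = 2|E_m| + 2 = 2(5·2^m − 2) + 2 = 5·2^{m+1} − 4 + 2 = 5·2^{m+1} − 2.
This completes the inductive step, so |E_k| = 5·2^k − 2 for all k ≥ 0.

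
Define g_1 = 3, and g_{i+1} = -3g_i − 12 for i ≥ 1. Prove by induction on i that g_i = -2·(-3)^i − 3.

Base case: g_1 = 3, and -2·(-3)^1 − 3 = 6 − 3 = 3.
Assume g_k = -2·(-3)^k − 3 for some k ≥ 1.
Then g_{k+1} = -3g_k − 12 = -3·(-2·(-3)^k − 3) − 12 = 6·(-3)^k + 9 − 12 = -2·(-3)^{k+1} − 3.
By induction, g_i = -2·(-3)^i − 3 for all i ≥ 1.

g_i = -2·(-3)^i − 3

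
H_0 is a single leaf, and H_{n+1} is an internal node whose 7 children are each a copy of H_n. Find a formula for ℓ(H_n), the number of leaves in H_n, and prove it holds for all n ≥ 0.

Claim: ℓ(H_n) = 7^n.

Base case: ℓ(H_0) = 1, and 7^0 = 1.
Assume ℓ(H_j) = 7^j.
Then ℓ(H_{j+1}) = 7·ℓ(H_j) = 7·7^j = 7^{j+1}.
Hence ℓ(H_n) = 7^n for every n ≥ 0, by induction.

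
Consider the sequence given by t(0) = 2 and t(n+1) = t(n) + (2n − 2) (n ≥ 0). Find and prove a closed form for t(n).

Claim: t(n) = n^2 − 3n + 2.

Base case: t(0) = 2, and 0^2 − 3·0 + 2 = 2.
Assume t(j) = j^2 − 3j + 2.
Then t(j+1) = t(j) + (2j − 2) = (j^2 − 3j + 2) + (2j − 2) = j^2 − j,
and (j+1)^2 − 3·(j+1) + 2 = j^2 − j.
This completes the inductive step, so t(n) = n^2 − 3n + 2 for all n ≥ 0.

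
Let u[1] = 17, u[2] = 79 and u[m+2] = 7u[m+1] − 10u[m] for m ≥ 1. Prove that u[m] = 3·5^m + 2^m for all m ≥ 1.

Base cases: u[1] = 17 and 3·5^1 + 2^1 = 17; u[2] = 79 and 3·5^2 + 2^2 = 79.
Assume u[j] = 3·5^j + 2^j for all 1 ≤ j ≤ r, where r ≥ 2.
Then u[r+1] = 7u[r] − 10u[r−1] = 7·(3·5^r + 2^r) − 10·(3·5^{r−1} + 2^{r−1}) = 3·(7·5 − 10)5^{r−1} + (7·2 − 10)2^{r−1} = 75·5^{r−1} + 4·2^{r−1} = 3·5^{r+1} + 2^{r+1}.
By strong induction, u[m] = 3·5^m + 2^m for all m ≥ 1.

u[m] = 3·5^m + 2^m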